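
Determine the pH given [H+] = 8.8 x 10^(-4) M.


pH = -log10([H+])
pH = -log10(8.8 x 10^(-4))
pH = 3.0555

3.0555


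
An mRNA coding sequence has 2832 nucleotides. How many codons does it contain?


codons = nucleotides / 3
codons = 2832 / 3 = 944

944


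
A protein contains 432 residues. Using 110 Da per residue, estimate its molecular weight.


MW = n_residues * 110 Da
MW = 432 * 110
MW = 47520 Da

47520 Da


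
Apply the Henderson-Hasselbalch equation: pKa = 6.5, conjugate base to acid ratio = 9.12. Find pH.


pH = pKa + log10([A-]/[HA])
pH = 6.5 + log10(9.12)
pH = 7.46

7.46


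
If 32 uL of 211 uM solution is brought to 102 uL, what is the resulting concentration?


C2 = C1 * V1 / V2
C2 = 211 * 32 / 102
C2 = 66.1961 uM

66.1961 uM


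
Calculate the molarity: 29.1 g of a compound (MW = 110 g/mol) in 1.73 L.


C = (mass / MW) / volume
C = (29.1 / 110) / 1.73
C = 0.1529 M

0.1529 M


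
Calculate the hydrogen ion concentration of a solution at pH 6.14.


[H+] = 10^(-pH)
[H+] = 10^(-6.14)
[H+] = 7.244e-07 M

7.244e-07 M


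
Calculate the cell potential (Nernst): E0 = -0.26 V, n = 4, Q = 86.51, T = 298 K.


E = E0 - (RT/nF) * ln(Q)
E = -0.26 - (8.314 * 298 / (4 * 96485)) * ln(86.51)
E = -0.2886 V

-0.2886 V


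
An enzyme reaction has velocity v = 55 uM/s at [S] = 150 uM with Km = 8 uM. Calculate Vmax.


Vmax = v * (Km + [S]) / [S]
Vmax = 55 * (8 + 150) / 150
Vmax = 57.9333 uM/s

57.9333 uM/s


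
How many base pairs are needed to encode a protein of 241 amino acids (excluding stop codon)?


Each amino acid = 1 codon = 3 bp
bp = 241 * 3 = 723 bp

723 bp


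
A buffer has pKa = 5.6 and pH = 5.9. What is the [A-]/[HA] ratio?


[A-]/[HA] = 10^(pH - pKa)
= 10^(5.9 - 5.6)
= 1.9953

1.9953


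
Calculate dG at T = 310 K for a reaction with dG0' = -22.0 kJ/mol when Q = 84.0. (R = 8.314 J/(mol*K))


dG = dG0' + RT * ln(Q) / 1000
dG = -22.0 + 8.314 * 310 * ln(84.0) / 1000
dG = -10.5803 kJ/mol

-10.5803 kJ/mol


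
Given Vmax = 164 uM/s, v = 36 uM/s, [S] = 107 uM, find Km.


Km = [S] * (Vmax - v) / v
Km = 107 * (164 - 36) / 36
Km = 380.4444 uM

380.4444 uM


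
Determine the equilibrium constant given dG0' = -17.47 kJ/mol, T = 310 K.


Keq = exp(-dG0 * 1000 / (R * T))
Keq = exp(-(-17.47) * 1000 / (8.314 * 310))
Keq = 878.5794

878.5794


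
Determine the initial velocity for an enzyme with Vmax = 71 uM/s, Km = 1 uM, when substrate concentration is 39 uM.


v = Vmax * [S] / (Km + [S])
v = 71 * 39 / (1 + 39)
v = 69.225 uM/s

69.225 uM/s


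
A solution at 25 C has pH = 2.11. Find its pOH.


pOH = 14 - pH
pOH = 14 - 2.11
pOH = 11.89

11.89


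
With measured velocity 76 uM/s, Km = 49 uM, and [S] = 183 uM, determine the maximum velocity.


Vmax = v * (Km + [S]) / [S]
Vmax = 76 * (49 + 183) / 183
Vmax = 96.3497 uM/s

96.3497 uM/s


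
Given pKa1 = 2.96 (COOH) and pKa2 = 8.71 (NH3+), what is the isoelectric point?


pI = (pKa1 + pKa2) / 2
pI = (2.96 + 8.71) / 2
pI = 5.835

5.835


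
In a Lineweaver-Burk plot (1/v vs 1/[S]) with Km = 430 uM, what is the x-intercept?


x-intercept = -1/Km
= -1/430
= -0.0023 1/uM

-0.0023 1/uM


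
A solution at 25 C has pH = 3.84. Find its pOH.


pOH = 14 - pH
pOH = 14 - 3.84
pOH = 10.16

10.16


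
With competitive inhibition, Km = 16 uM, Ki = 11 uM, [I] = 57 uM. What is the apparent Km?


Km_app = Km * (1 + [I]/Ki)
Km_app = 16 * (1 + 57/11)
Km_app = 98.9091 uM

98.9091 uM


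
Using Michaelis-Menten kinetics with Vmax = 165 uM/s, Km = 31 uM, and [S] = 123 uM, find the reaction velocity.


v = Vmax * [S] / (Km + [S])
v = 165 * 123 / (31 + 123)
v = 131.7857 uM/s

131.7857 uM/s


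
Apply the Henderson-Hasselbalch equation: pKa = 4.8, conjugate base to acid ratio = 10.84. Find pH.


pH = pKa + log10([A-]/[HA])
pH = 4.8 + log10(10.84)
pH = 5.835

5.835


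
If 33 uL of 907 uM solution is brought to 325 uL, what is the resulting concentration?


C2 = C1 * V1 / V2
C2 = 907 * 33 / 325
C2 = 92.0954 uM

92.0954 uM


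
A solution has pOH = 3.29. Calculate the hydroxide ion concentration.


[OH-] = 10^(-pOH)
[OH-] = 10^(-3.29)
[OH-] = 5.129e-04 M

5.129e-04 M


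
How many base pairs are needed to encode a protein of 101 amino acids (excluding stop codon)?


Each amino acid = 1 codon = 3 bp
bp = 101 * 3 = 303 bp

303 bp


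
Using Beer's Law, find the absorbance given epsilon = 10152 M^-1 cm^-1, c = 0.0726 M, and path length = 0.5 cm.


A = epsilon * c * l
A = 10152 * 0.0726 * 0.5
A = 368.5176

368.5176


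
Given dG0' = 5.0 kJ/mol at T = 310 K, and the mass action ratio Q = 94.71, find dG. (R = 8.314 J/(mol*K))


dG = dG0' + RT * ln(Q) / 1000
dG = 5.0 + 8.314 * 310 * ln(94.71) / 1000
dG = 16.729 kJ/mol

16.729 kJ/mol


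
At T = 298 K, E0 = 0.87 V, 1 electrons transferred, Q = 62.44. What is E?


E = E0 - (RT/nF) * ln(Q)
E = 0.87 - (8.314 * 298 / (1 * 96485)) * ln(62.44)
E = 0.7638 V

0.7638 V


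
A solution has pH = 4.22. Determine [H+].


[H+] = 10^(-pH)
[H+] = 10^(-4.22)
[H+] = 6.026e-05 M

6.026e-05 M


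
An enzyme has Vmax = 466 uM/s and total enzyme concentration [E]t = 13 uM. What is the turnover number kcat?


kcat = Vmax / [E]t
kcat = 466 / 13
kcat = 35.8462 s^-1

35.8462 s^-1


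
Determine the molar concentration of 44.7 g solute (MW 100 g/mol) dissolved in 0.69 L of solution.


C = (mass / MW) / volume
C = (44.7 / 100) / 0.69
C = 0.6478 M

0.6478 M


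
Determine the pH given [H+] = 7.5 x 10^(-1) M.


pH = -log10([H+])
pH = -log10(7.5 x 10^(-1))
pH = 0.1249

0.1249


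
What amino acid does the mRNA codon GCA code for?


Standard genetic code lookup.
Codon GCA -> Ala

Ala


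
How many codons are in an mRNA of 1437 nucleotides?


codons = nucleotides / 3
codons = 1437 / 3 = 479

479


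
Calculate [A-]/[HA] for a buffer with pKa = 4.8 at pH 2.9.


[A-]/[HA] = 10^(pH - pKa)
= 10^(2.9 - 4.8)
= 0.0126

0.0126


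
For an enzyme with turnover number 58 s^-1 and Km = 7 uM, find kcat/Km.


Catalytic efficiency = kcat / Km
= 58 / 7
= 8.2857 uM^-1*s^-1

8.2857 uM^-1*s^-1


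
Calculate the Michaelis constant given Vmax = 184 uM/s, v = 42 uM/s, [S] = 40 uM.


Km = [S] * (Vmax - v) / v
Km = 40 * (184 - 42) / 42
Km = 135.2381 uM

135.2381 uM


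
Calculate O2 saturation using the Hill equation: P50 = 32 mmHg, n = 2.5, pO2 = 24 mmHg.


Y = pO2^n / (P50^n + pO2^n)
Y = 24^2.5 / (32^2.5 + 24^2.5)
Y = 32.76%

32.76%


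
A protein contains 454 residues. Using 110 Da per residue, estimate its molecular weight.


MW = n_residues * 110 Da
MW = 454 * 110
MW = 49940 Da

49940 Da


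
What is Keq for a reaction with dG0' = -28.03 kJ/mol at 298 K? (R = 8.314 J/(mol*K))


Keq = exp(-dG0 * 1000 / (R * T))
Keq = exp(-(-28.03) * 1000 / (8.314 * 298))
Keq = 81919.7699

81919.7699


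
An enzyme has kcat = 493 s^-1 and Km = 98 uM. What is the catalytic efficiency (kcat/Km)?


Catalytic efficiency = kcat / Km
= 493 / 98
= 5.0306 uM^-1*s^-1

5.0306 uM^-1*s^-1


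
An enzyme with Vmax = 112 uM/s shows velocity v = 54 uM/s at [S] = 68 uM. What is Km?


Km = [S] * (Vmax - v) / v
Km = 68 * (112 - 54) / 54
Km = 73.037 uM

73.037 uM


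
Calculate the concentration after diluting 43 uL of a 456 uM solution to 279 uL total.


C2 = C1 * V1 / V2
C2 = 456 * 43 / 279
C2 = 70.2796 uM

70.2796 uM


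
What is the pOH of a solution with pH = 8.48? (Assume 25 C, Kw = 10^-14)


pOH = 14 - pH
pOH = 14 - 8.48
pOH = 5.52

5.52


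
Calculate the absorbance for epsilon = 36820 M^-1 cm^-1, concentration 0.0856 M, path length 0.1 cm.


A = epsilon * c * l
A = 36820 * 0.0856 * 0.1
A = 315.1792

315.1792


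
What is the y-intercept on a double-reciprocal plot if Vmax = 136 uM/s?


y-intercept = 1/Vmax
= 1/136
= 0.0074 s/uM

0.0074 s/uM


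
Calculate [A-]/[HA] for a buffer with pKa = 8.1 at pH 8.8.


[A-]/[HA] = 10^(pH - pKa)
= 10^(8.8 - 8.1)
= 5.0119

5.0119


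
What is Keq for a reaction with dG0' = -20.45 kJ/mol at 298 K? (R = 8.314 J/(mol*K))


Keq = exp(-dG0 * 1000 / (R * T))
Keq = exp(-(-20.45) * 1000 / (8.314 * 298))
Keq = 3843.1542

3843.1542


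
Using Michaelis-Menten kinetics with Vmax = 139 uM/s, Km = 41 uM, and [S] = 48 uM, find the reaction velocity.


v = Vmax * [S] / (Km + [S])
v = 139 * 48 / (41 + 48)
v = 74.9663 uM/s

74.9663 uM/s


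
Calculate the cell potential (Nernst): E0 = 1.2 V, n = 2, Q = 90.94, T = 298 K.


E = E0 - (RT/nF) * ln(Q)
E = 1.2 - (8.314 * 298 / (2 * 96485)) * ln(90.94)
E = 1.1421 V

1.1421 V


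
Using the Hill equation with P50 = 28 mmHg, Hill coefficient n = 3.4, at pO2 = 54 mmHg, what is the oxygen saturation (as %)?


Y = pO2^n / (P50^n + pO2^n)
Y = 54^3.4 / (28^3.4 + 54^3.4)
Y = 90.32%

90.32%


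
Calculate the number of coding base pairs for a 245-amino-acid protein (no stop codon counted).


Each amino acid = 1 codon = 3 bp
bp = 245 * 3 = 735 bp

735 bp


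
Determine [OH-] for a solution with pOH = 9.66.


[OH-] = 10^(-pOH)
[OH-] = 10^(-9.66)
[OH-] = 2.188e-10 M

2.188e-10 M


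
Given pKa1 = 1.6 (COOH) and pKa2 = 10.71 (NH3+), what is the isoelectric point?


pI = (pKa1 + pKa2) / 2
pI = (1.6 + 10.71) / 2
pI = 6.155

6.155


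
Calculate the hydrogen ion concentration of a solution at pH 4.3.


[H+] = 10^(-pH)
[H+] = 10^(-4.3)
[H+] = 5.012e-05 M

5.012e-05 M


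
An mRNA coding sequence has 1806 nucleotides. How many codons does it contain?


codons = nucleotides / 3
codons = 1806 / 3 = 602

602


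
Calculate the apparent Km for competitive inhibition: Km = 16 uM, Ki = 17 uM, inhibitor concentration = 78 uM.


Km_app = Km * (1 + [I]/Ki)
Km_app = 16 * (1 + 78/17)
Km_app = 89.4118 uM

89.4118 uM


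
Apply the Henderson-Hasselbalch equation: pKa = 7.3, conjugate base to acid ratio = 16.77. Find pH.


pH = pKa + log10([A-]/[HA])
pH = 7.3 + log10(16.77)
pH = 8.5245

8.5245


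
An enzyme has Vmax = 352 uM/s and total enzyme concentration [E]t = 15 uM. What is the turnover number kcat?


kcat = Vmax / [E]t
kcat = 352 / 15
kcat = 23.4667 s^-1

23.4667 s^-1


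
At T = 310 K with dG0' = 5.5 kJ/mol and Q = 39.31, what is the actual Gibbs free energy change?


dG = dG0' + RT * ln(Q) / 1000
dG = 5.5 + 8.314 * 310 * ln(39.31) / 1000
dG = 14.9626 kJ/mol

14.9626 kJ/mol


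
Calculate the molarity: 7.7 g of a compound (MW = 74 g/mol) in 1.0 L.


C = (mass / MW) / volume
C = (7.7 / 74) / 1.0
C = 0.1041 M

0.1041 M


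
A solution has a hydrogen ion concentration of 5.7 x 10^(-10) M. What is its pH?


pH = -log10([H+])
pH = -log10(5.7 x 10^(-10))
pH = 9.2441

9.2441


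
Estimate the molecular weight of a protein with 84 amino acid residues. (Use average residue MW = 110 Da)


MW = n_residues * 110 Da
MW = 84 * 110
MW = 9240 Da

9240 Da


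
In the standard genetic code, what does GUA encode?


Standard genetic code lookup.
Codon GUA -> Val

Val


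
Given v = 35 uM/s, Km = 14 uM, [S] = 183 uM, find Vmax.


Vmax = v * (Km + [S]) / [S]
Vmax = 35 * (14 + 183) / 183
Vmax = 37.6776 uM/s

37.6776 uM/s


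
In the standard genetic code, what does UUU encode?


Standard genetic code lookup.
Codon UUU -> Phe

Phe


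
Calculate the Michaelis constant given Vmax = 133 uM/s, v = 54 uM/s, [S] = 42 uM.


Km = [S] * (Vmax - v) / v
Km = 42 * (133 - 54) / 54
Km = 61.4444 uM

61.4444 uM


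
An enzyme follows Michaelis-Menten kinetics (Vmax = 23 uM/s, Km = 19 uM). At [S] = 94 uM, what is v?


v = Vmax * [S] / (Km + [S])
v = 23 * 94 / (19 + 94)
v = 19.1327 uM/s

19.1327 uM/s


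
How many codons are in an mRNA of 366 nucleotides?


codons = nucleotides / 3
codons = 366 / 3 = 122

122


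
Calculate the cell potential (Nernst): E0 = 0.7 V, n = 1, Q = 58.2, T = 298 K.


E = E0 - (RT/nF) * ln(Q)
E = 0.7 - (8.314 * 298 / (1 * 96485)) * ln(58.2)
E = 0.5956 V

0.5956 V


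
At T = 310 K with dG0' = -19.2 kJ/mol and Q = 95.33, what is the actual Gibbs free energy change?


dG = dG0' + RT * ln(Q) / 1000
dG = -19.2 + 8.314 * 310 * ln(95.33) / 1000
dG = -7.4542 kJ/mol

-7.4542 kJ/mol


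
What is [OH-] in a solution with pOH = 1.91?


[OH-] = 10^(-pOH)
[OH-] = 10^(-1.91)
[OH-] = 0.0123 M

0.0123 M


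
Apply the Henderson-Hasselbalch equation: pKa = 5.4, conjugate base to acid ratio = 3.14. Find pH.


pH = pKa + log10([A-]/[HA])
pH = 5.4 + log10(3.14)
pH = 5.8969

5.8969


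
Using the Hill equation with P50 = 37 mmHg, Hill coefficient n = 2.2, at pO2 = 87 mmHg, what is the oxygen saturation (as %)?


Y = pO2^n / (P50^n + pO2^n)
Y = 87^2.2 / (37^2.2 + 87^2.2)
Y = 86.77%

86.77%


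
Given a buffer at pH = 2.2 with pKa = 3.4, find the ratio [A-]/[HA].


[A-]/[HA] = 10^(pH - pKa)
= 10^(2.2 - 3.4)
= 0.0631

0.0631


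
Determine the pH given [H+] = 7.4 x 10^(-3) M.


pH = -log10([H+])
pH = -log10(7.4 x 10^(-3))
pH = 2.1308

2.1308


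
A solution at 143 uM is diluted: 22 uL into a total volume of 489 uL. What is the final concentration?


C2 = C1 * V1 / V2
C2 = 143 * 22 / 489
C2 = 6.4335 uM

6.4335 uM


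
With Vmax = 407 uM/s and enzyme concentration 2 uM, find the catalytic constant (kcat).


kcat = Vmax / [E]t
kcat = 407 / 2
kcat = 203.5 s^-1

203.5 s^-1


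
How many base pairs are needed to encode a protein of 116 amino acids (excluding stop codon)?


Each amino acid = 1 codon = 3 bp
bp = 116 * 3 = 348 bp

348 bp


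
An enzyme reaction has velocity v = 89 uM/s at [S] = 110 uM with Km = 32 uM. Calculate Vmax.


Vmax = v * (Km + [S]) / [S]
Vmax = 89 * (32 + 110) / 110
Vmax = 114.8909 uM/s

114.8909 uM/s


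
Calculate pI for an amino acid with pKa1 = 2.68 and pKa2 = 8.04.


pI = (pKa1 + pKa2) / 2
pI = (2.68 + 8.04) / 2
pI = 5.36

5.36


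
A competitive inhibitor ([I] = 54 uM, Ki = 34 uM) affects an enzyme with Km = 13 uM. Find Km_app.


Km_app = Km * (1 + [I]/Ki)
Km_app = 13 * (1 + 54/34)
Km_app = 33.6471 uM

33.6471 uM


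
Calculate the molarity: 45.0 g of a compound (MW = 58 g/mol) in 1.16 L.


C = (mass / MW) / volume
C = (45.0 / 58) / 1.16
C = 0.6688 M

0.6688 M


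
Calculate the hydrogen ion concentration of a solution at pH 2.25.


[H+] = 10^(-pH)
[H+] = 10^(-2.25)
[H+] = 0.0056 M

0.0056 M


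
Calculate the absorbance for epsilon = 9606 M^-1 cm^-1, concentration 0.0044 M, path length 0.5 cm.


A = epsilon * c * l
A = 9606 * 0.0044 * 0.5
A = 21.1332

21.1332


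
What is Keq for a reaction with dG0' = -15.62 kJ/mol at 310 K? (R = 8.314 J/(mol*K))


Keq = exp(-dG0 * 1000 / (R * T))
Keq = exp(-(-15.62) * 1000 / (8.314 * 310))
Keq = 428.5948

428.5948


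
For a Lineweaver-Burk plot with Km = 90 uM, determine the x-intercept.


x-intercept = -1/Km
= -1/90
= -0.0111 1/uM

-0.0111 1/uM


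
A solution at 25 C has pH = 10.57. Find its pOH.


pOH = 14 - pH
pOH = 14 - 10.57
pOH = 3.43

3.43


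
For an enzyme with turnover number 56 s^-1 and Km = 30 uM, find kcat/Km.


Catalytic efficiency = kcat / Km
= 56 / 30
= 1.8667 uM^-1*s^-1

1.8667 uM^-1*s^-1


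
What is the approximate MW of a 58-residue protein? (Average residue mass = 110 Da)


MW = n_residues * 110 Da
MW = 58 * 110
MW = 6380 Da

6380 Da


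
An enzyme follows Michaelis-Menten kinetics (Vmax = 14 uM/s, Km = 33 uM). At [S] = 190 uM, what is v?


v = Vmax * [S] / (Km + [S])
v = 14 * 190 / (33 + 190)
v = 11.9283 uM/s

11.9283 uM/s


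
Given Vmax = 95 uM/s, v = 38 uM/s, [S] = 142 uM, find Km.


Km = [S] * (Vmax - v) / v
Km = 142 * (95 - 38) / 38
Km = 213.0 uM

213.0 uM


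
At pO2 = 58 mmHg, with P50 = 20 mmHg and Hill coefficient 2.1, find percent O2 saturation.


Y = pO2^n / (P50^n + pO2^n)
Y = 58^2.1 / (20^2.1 + 58^2.1)
Y = 90.34%

90.34%


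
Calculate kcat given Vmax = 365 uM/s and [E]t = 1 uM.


kcat = Vmax / [E]t
kcat = 365 / 1
kcat = 365.0 s^-1

365.0 s^-1


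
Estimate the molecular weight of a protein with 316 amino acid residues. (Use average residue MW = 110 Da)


MW = n_residues * 110 Da
MW = 316 * 110
MW = 34760 Da

34760 Da


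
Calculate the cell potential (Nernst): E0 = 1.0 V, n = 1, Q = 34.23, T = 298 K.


E = E0 - (RT/nF) * ln(Q)
E = 1.0 - (8.314 * 298 / (1 * 96485)) * ln(34.23)
E = 0.9093 V

0.9093 V


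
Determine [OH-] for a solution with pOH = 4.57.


[OH-] = 10^(-pOH)
[OH-] = 10^(-4.57)
[OH-] = 2.692e-05 M

2.692e-05 M


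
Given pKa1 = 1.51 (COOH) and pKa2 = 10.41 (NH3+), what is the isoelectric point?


pI = (pKa1 + pKa2) / 2
pI = (1.51 + 10.41) / 2
pI = 5.96

5.96


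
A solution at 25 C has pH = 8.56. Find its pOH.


pOH = 14 - pH
pOH = 14 - 8.56
pOH = 5.44

5.44


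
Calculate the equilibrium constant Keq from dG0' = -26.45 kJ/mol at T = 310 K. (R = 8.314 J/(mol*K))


Keq = exp(-dG0 * 1000 / (R * T))
Keq = exp(-(-26.45) * 1000 / (8.314 * 310))
Keq = 28638.8286

28638.8286


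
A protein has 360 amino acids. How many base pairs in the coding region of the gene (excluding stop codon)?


Each amino acid = 1 codon = 3 bp
bp = 360 * 3 = 1080 bp

1080 bp


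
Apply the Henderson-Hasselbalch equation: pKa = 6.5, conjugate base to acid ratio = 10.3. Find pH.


pH = pKa + log10([A-]/[HA])
pH = 6.5 + log10(10.3)
pH = 7.5128

7.5128


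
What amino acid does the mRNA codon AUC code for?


Standard genetic code lookup.
Codon AUC -> Ile

Ile


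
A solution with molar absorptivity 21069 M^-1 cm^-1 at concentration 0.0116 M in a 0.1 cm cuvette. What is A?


A = epsilon * c * l
A = 21069 * 0.0116 * 0.1
A = 24.44

24.44


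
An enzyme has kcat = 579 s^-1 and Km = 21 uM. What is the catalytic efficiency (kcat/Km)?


Catalytic efficiency = kcat / Km
= 579 / 21
= 27.5714 uM^-1*s^-1

27.5714 uM^-1*s^-1


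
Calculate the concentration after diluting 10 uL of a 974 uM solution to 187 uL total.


C2 = C1 * V1 / V2
C2 = 974 * 10 / 187
C2 = 52.0856 uM

52.0856 uM


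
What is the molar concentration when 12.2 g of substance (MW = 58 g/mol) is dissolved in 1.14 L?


C = (mass / MW) / volume
C = (12.2 / 58) / 1.14
C = 0.1845 M

0.1845 M


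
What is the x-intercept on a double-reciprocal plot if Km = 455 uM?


x-intercept = -1/Km
= -1/455
= -0.0022 1/uM

-0.0022 1/uM


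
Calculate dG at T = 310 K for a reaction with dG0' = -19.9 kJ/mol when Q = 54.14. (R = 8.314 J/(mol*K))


dG = dG0' + RT * ln(Q) / 1000
dG = -19.9 + 8.314 * 310 * ln(54.14) / 1000
dG = -9.6124 kJ/mol

-9.6124 kJ/mol


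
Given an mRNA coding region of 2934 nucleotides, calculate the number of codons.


codons = nucleotides / 3
codons = 2934 / 3 = 978

978


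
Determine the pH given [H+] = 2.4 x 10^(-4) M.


pH = -log10([H+])
pH = -log10(2.4 x 10^(-4))
pH = 3.6198

3.6198


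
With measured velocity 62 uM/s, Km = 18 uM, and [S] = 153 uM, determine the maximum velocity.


Vmax = v * (Km + [S]) / [S]
Vmax = 62 * (18 + 153) / 153
Vmax = 69.2941 uM/s

69.2941 uM/s


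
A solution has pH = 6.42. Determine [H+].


[H+] = 10^(-pH)
[H+] = 10^(-6.42)
[H+] = 3.802e-07 M

3.802e-07 M


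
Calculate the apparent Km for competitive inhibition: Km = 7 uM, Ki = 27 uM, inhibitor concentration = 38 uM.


Km_app = Km * (1 + [I]/Ki)
Km_app = 7 * (1 + 38/27)
Km_app = 16.8519 uM

16.8519 uM


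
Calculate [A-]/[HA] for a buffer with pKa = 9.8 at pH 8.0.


[A-]/[HA] = 10^(pH - pKa)
= 10^(8.0 - 9.8)
= 0.0158

0.0158


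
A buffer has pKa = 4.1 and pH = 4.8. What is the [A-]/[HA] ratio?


[A-]/[HA] = 10^(pH - pKa)
= 10^(4.8 - 4.1)
= 5.0119

5.0119


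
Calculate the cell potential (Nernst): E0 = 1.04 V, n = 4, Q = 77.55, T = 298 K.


E = E0 - (RT/nF) * ln(Q)
E = 1.04 - (8.314 * 298 / (4 * 96485)) * ln(77.55)
E = 1.0121 V

1.0121 V


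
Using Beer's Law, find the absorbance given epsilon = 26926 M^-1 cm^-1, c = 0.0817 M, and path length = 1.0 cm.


A = epsilon * c * l
A = 26926 * 0.0817 * 1.0
A = 2199.8542

2199.8542


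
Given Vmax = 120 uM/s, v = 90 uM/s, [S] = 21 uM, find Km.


Km = [S] * (Vmax - v) / v
Km = 21 * (120 - 90) / 90
Km = 7.0 uM

7.0 uM


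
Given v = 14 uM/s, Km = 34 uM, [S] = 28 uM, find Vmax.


Vmax = v * (Km + [S]) / [S]
Vmax = 14 * (34 + 28) / 28
Vmax = 31.0 uM/s

31.0 uM/s


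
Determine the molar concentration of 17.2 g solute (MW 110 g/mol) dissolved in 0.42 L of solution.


C = (mass / MW) / volume
C = (17.2 / 110) / 0.42
C = 0.3723 M

0.3723 M


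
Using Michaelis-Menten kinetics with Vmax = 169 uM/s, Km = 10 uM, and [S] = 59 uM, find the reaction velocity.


v = Vmax * [S] / (Km + [S])
v = 169 * 59 / (10 + 59)
v = 144.5072 uM/s

144.5072 uM/s


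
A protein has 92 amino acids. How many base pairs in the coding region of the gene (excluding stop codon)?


Each amino acid = 1 codon = 3 bp
bp = 92 * 3 = 276 bp

276 bp


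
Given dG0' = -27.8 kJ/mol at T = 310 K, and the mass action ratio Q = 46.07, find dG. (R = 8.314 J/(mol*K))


dG = dG0' + RT * ln(Q) / 1000
dG = -27.8 + 8.314 * 310 * ln(46.07) / 1000
dG = -17.9284 kJ/mol

-17.9284 kJ/mol


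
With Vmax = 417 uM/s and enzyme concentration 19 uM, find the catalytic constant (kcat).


kcat = Vmax / [E]t
kcat = 417 / 19
kcat = 21.9474 s^-1

21.9474 s^-1


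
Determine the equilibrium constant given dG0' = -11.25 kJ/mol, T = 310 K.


Keq = exp(-dG0 * 1000 / (R * T))
Keq = exp(-(-11.25) * 1000 / (8.314 * 310))
Keq = 78.6467

78.6467


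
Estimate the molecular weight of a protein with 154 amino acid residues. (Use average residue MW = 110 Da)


MW = n_residues * 110 Da
MW = 154 * 110
MW = 16940 Da

16940 Da


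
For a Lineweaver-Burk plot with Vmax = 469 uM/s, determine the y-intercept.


y-intercept = 1/Vmax
= 1/469
= 0.0021 s/uM

0.0021 s/uM


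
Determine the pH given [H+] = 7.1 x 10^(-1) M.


pH = -log10([H+])
pH = -log10(7.1 x 10^(-1))
pH = 0.1487

0.1487


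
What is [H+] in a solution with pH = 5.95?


[H+] = 10^(-pH)
[H+] = 10^(-5.95)
[H+] = 1.122e-06 M

1.122e-06 M


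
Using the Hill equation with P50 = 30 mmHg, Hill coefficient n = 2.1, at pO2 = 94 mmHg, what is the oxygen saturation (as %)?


Y = pO2^n / (P50^n + pO2^n)
Y = 94^2.1 / (30^2.1 + 94^2.1)
Y = 91.67%

91.67%


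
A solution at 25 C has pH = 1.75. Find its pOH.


pOH = 14 - pH
pOH = 14 - 1.75
pOH = 12.25

12.25


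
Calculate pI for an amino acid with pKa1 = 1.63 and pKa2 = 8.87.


pI = (pKa1 + pKa2) / 2
pI = (1.63 + 8.87) / 2
pI = 5.25

5.25


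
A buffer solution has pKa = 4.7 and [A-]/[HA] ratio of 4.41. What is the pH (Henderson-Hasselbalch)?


pH = pKa + log10([A-]/[HA])
pH = 4.7 + log10(4.41)
pH = 5.3444

5.3444


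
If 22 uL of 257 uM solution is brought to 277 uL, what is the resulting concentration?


C2 = C1 * V1 / V2
C2 = 257 * 22 / 277
C2 = 20.4116 uM

20.4116 uM


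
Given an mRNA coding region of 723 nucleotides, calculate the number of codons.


codons = nucleotides / 3
codons = 723 / 3 = 241

241


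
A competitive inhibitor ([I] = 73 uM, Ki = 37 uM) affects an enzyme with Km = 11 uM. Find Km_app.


Km_app = Km * (1 + [I]/Ki)
Km_app = 11 * (1 + 73/37)
Km_app = 32.7027 uM

32.7027 uM


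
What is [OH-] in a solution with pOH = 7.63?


[OH-] = 10^(-pOH)
[OH-] = 10^(-7.63)
[OH-] = 2.344e-08 M

2.344e-08 M


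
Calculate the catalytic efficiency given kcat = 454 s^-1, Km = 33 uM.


Catalytic efficiency = kcat / Km
= 454 / 33
= 13.7576 uM^-1*s^-1

13.7576 uM^-1*s^-1


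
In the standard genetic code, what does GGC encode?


Standard genetic code lookup.
Codon GGC -> Gly

Gly


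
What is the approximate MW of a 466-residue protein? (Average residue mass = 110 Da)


MW = n_residues * 110 Da
MW = 466 * 110
MW = 51260 Da

51260 Da


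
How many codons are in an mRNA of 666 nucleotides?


codons = nucleotides / 3
codons = 666 / 3 = 222

222


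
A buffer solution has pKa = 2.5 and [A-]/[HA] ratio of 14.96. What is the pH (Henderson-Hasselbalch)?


pH = pKa + log10([A-]/[HA])
pH = 2.5 + log10(14.96)
pH = 3.6749

3.6749


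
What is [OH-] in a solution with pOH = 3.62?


[OH-] = 10^(-pOH)
[OH-] = 10^(-3.62)
[OH-] = 2.399e-04 M

2.399e-04 M


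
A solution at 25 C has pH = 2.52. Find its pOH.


pOH = 14 - pH
pOH = 14 - 2.52
pOH = 11.48

11.48


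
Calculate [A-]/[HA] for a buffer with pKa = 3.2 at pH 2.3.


[A-]/[HA] = 10^(pH - pKa)
= 10^(2.3 - 3.2)
= 0.1259

0.1259


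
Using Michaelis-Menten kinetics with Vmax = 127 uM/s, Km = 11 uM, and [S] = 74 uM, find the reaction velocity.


v = Vmax * [S] / (Km + [S])
v = 127 * 74 / (11 + 74)
v = 110.5647 uM/s

110.5647 uM/s


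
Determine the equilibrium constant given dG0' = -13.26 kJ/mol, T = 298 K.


Keq = exp(-dG0 * 1000 / (R * T))
Keq = exp(-(-13.26) * 1000 / (8.314 * 298))
Keq = 211.0329

211.0329


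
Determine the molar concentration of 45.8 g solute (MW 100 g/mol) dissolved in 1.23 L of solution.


C = (mass / MW) / volume
C = (45.8 / 100) / 1.23
C = 0.3724 M

0.3724 M


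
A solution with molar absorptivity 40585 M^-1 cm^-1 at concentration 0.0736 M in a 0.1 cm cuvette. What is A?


A = epsilon * c * l
A = 40585 * 0.0736 * 0.1
A = 298.7056

298.7056


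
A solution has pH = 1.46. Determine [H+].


[H+] = 10^(-pH)
[H+] = 10^(-1.46)
[H+] = 0.0347 M

0.0347 M


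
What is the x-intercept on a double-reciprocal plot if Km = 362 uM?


x-intercept = -1/Km
= -1/362
= -0.0028 1/uM

-0.0028 1/uM


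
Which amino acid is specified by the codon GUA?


Standard genetic code lookup.
Codon GUA -> Val

Val


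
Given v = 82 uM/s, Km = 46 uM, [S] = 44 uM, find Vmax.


Vmax = v * (Km + [S]) / [S]
Vmax = 82 * (46 + 44) / 44
Vmax = 167.7273 uM/s

167.7273 uM/s


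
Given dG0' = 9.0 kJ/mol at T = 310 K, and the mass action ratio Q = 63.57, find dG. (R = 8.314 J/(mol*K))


dG = dG0' + RT * ln(Q) / 1000
dG = 9.0 + 8.314 * 310 * ln(63.57) / 1000
dG = 19.7015 kJ/mol

19.7015 kJ/mol


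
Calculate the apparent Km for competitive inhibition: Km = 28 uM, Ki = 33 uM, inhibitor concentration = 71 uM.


Km_app = Km * (1 + [I]/Ki)
Km_app = 28 * (1 + 71/33)
Km_app = 88.2424 uM

88.2424 uM


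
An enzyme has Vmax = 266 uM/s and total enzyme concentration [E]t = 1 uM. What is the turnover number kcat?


kcat = Vmax / [E]t
kcat = 266 / 1
kcat = 266.0 s^-1

266.0 s^-1


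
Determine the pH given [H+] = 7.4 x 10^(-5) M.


pH = -log10([H+])
pH = -log10(7.4 x 10^(-5))
pH = 4.1308

4.1308


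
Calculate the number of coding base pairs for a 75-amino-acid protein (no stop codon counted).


Each amino acid = 1 codon = 3 bp
bp = 75 * 3 = 225 bp

225 bp


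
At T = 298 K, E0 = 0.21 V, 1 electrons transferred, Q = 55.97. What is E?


E = E0 - (RT/nF) * ln(Q)
E = 0.21 - (8.314 * 298 / (1 * 96485)) * ln(55.97)
E = 0.1066 V

0.1066 V


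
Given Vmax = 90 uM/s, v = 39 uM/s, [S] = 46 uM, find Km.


Km = [S] * (Vmax - v) / v
Km = 46 * (90 - 39) / 39
Km = 60.1538 uM

60.1538 uM


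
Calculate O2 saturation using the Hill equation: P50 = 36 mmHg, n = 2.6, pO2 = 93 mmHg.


Y = pO2^n / (P50^n + pO2^n)
Y = 93^2.6 / (36^2.6 + 93^2.6)
Y = 92.18%

92.18%


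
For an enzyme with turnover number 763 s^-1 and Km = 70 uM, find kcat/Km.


Catalytic efficiency = kcat / Km
= 763 / 70
= 10.9 uM^-1*s^-1

10.9 uM^-1*s^-1


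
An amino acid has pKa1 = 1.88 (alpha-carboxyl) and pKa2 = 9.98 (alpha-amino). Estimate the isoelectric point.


pI = (pKa1 + pKa2) / 2
pI = (1.88 + 9.98) / 2
pI = 5.93

5.93


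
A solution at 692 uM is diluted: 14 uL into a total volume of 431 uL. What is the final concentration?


C2 = C1 * V1 / V2
C2 = 692 * 14 / 431
C2 = 22.478 uM

22.478 uM


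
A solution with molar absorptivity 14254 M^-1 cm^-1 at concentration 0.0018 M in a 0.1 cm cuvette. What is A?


A = epsilon * c * l
A = 14254 * 0.0018 * 0.1
A = 2.5657

2.5657


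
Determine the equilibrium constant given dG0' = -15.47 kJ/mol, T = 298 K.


Keq = exp(-dG0 * 1000 / (R * T))
Keq = exp(-(-15.47) * 1000 / (8.314 * 298))
Keq = 514.9225

514.9225


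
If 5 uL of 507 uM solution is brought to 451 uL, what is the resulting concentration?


C2 = C1 * V1 / V2
C2 = 507 * 5 / 451
C2 = 5.6208 uM

5.6208 uM


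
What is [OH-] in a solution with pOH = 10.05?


[OH-] = 10^(-pOH)
[OH-] = 10^(-10.05)
[OH-] = 8.913e-11 M

8.913e-11 M


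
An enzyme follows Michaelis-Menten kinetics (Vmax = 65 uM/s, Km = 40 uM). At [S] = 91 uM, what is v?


v = Vmax * [S] / (Km + [S])
v = 65 * 91 / (40 + 91)
v = 45.1527 uM/s

45.1527 uM/s


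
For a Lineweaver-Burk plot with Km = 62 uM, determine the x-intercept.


x-intercept = -1/Km
= -1/62
= -0.0161 1/uM

-0.0161 1/uM


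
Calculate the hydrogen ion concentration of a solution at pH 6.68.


[H+] = 10^(-pH)
[H+] = 10^(-6.68)
[H+] = 2.089e-07 M

2.089e-07 M


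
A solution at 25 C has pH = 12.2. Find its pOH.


pOH = 14 - pH
pOH = 14 - 12.2
pOH = 1.8

1.8


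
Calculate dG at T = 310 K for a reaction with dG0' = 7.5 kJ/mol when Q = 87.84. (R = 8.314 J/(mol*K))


dG = dG0' + RT * ln(Q) / 1000
dG = 7.5 + 8.314 * 310 * ln(87.84) / 1000
dG = 19.0349 kJ/mol

19.0349 kJ/mol


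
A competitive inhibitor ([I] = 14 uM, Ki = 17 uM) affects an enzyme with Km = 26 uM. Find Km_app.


Km_app = Km * (1 + [I]/Ki)
Km_app = 26 * (1 + 14/17)
Km_app = 47.4118 uM

47.4118 uM


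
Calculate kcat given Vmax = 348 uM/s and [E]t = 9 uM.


kcat = Vmax / [E]t
kcat = 348 / 9
kcat = 38.6667 s^-1

38.6667 s^-1


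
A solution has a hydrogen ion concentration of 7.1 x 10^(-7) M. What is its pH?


pH = -log10([H+])
pH = -log10(7.1 x 10^(-7))
pH = 6.1487

6.1487


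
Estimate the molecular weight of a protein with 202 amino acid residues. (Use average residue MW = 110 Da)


MW = n_residues * 110 Da
MW = 202 * 110
MW = 22220 Da

22220 Da


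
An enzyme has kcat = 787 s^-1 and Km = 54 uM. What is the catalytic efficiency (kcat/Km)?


Catalytic efficiency = kcat / Km
= 787 / 54
= 14.5741 uM^-1*s^-1

14.5741 uM^-1*s^-1


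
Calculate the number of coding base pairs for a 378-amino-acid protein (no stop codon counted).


Each amino acid = 1 codon = 3 bp
bp = 378 * 3 = 1134 bp

1134 bp


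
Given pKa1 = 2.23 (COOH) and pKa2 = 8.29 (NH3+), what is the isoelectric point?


pI = (pKa1 + pKa2) / 2
pI = (2.23 + 8.29) / 2
pI = 5.26

5.26


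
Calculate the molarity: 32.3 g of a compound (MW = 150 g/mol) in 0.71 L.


C = (mass / MW) / volume
C = (32.3 / 150) / 0.71
C = 0.3033 M

0.3033 M


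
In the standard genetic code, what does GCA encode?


Standard genetic code lookup.
Codon GCA -> Ala

Ala


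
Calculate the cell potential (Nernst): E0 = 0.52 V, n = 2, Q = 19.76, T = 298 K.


E = E0 - (RT/nF) * ln(Q)
E = 0.52 - (8.314 * 298 / (2 * 96485)) * ln(19.76)
E = 0.4817 V

0.4817 V


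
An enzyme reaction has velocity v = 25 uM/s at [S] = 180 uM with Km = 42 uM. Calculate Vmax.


Vmax = v * (Km + [S]) / [S]
Vmax = 25 * (42 + 180) / 180
Vmax = 30.8333 uM/s

30.8333 uM/s


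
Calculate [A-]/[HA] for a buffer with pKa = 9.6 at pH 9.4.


[A-]/[HA] = 10^(pH - pKa)
= 10^(9.4 - 9.6)
= 0.631

0.631


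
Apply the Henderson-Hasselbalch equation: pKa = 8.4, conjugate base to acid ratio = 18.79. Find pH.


pH = pKa + log10([A-]/[HA])
pH = 8.4 + log10(18.79)
pH = 9.6739

9.6739


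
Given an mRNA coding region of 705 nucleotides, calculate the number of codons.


codons = nucleotides / 3
codons = 705 / 3 = 235

235


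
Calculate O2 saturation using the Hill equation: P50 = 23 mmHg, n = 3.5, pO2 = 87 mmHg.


Y = pO2^n / (P50^n + pO2^n)
Y = 87^3.5 / (23^3.5 + 87^3.5)
Y = 99.06%

99.06%


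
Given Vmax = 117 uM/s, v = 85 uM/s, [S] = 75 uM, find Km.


Km = [S] * (Vmax - v) / v
Km = 75 * (117 - 85) / 85
Km = 28.2353 uM

28.2353 uM


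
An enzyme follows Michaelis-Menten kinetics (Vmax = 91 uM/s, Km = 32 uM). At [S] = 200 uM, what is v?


v = Vmax * [S] / (Km + [S])
v = 91 * 200 / (32 + 200)
v = 78.4483 uM/s

78.4483 uM/s


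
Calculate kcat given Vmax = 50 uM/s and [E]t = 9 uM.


kcat = Vmax / [E]t
kcat = 50 / 9
kcat = 5.5556 s^-1

5.5556 s^-1


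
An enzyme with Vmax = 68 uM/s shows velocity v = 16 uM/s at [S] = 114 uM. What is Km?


Km = [S] * (Vmax - v) / v
Km = 114 * (68 - 16) / 16
Km = 370.5 uM

370.5 uM


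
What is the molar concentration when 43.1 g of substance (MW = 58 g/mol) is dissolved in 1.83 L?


C = (mass / MW) / volume
C = (43.1 / 58) / 1.83
C = 0.4061 M

0.4061 M


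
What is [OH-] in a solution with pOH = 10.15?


[OH-] = 10^(-pOH)
[OH-] = 10^(-10.15)
[OH-] = 7.079e-11 M

7.079e-11 M


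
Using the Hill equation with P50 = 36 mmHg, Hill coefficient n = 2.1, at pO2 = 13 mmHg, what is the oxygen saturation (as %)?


Y = pO2^n / (P50^n + pO2^n)
Y = 13^2.1 / (36^2.1 + 13^2.1)
Y = 10.54%

10.54%


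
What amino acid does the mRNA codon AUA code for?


Standard genetic code lookup.
Codon AUA -> Ile

Ile


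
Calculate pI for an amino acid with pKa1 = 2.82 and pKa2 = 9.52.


pI = (pKa1 + pKa2) / 2
pI = (2.82 + 9.52) / 2
pI = 6.17

6.17


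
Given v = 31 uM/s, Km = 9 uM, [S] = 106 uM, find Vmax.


Vmax = v * (Km + [S]) / [S]
Vmax = 31 * (9 + 106) / 106
Vmax = 33.6321 uM/s

33.6321 uM/s


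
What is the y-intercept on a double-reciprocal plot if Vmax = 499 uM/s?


y-intercept = 1/Vmax
= 1/499
= 0.002 s/uM

0.002 s/uM


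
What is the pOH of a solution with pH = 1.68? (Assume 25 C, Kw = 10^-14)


pOH = 14 - pH
pOH = 14 - 1.68
pOH = 12.32

12.32


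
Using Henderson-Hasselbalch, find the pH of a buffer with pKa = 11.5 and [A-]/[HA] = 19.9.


pH = pKa + log10([A-]/[HA])
pH = 11.5 + log10(19.9)
pH = 12.7989

12.7989


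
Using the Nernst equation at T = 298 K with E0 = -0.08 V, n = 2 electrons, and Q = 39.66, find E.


E = E0 - (RT/nF) * ln(Q)
E = -0.08 - (8.314 * 298 / (2 * 96485)) * ln(39.66)
E = -0.1273 V

-0.1273 V


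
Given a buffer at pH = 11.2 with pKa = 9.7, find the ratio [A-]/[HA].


[A-]/[HA] = 10^(pH - pKa)
= 10^(11.2 - 9.7)
= 31.6228

31.6228


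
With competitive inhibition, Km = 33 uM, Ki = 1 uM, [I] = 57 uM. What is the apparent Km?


Km_app = Km * (1 + [I]/Ki)
Km_app = 33 * (1 + 57/1)
Km_app = 1914.0 uM

1914.0 uM


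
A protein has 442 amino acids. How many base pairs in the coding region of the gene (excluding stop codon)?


Each amino acid = 1 codon = 3 bp
bp = 442 * 3 = 1326 bp

1326 bp


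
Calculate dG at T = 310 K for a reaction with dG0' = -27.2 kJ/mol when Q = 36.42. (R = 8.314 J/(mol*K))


dG = dG0' + RT * ln(Q) / 1000
dG = -27.2 + 8.314 * 310 * ln(36.42) / 1000
dG = -17.9342 kJ/mol

-17.9342 kJ/mol


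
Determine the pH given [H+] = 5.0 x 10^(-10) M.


pH = -log10([H+])
pH = -log10(5.0 x 10^(-10))
pH = 9.301

9.301


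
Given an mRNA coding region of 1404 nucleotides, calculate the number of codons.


codons = nucleotides / 3
codons = 1404 / 3 = 468

468


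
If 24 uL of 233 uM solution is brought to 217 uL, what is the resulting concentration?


C2 = C1 * V1 / V2
C2 = 233 * 24 / 217
C2 = 25.7696 uM

25.7696 uM


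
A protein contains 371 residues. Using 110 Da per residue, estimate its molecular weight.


MW = n_residues * 110 Da
MW = 371 * 110
MW = 40810 Da

40810 Da


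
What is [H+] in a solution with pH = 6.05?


[H+] = 10^(-pH)
[H+] = 10^(-6.05)
[H+] = 8.913e-07 M

8.913e-07 M


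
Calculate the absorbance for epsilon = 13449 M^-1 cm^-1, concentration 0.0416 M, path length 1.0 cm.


A = epsilon * c * l
A = 13449 * 0.0416 * 1.0
A = 559.4784

559.4784


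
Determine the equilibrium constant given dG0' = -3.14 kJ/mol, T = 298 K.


Keq = exp(-dG0 * 1000 / (R * T))
Keq = exp(-(-3.14) * 1000 / (8.314 * 298))
Keq = 3.5515

3.5515


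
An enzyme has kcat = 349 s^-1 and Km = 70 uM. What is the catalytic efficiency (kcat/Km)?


Catalytic efficiency = kcat / Km
= 349 / 70
= 4.9857 uM^-1*s^-1

4.9857 uM^-1*s^-1


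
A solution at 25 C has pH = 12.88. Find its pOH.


pOH = 14 - pH
pOH = 14 - 12.88
pOH = 1.12

1.12


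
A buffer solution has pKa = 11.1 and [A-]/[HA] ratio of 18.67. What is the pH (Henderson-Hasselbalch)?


pH = pKa + log10([A-]/[HA])
pH = 11.1 + log10(18.67)
pH = 12.3711

12.3711


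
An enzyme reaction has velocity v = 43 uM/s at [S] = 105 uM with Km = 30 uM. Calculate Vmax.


Vmax = v * (Km + [S]) / [S]
Vmax = 43 * (30 + 105) / 105
Vmax = 55.2857 uM/s

55.2857 uM/s


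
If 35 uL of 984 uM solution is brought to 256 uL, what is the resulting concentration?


C2 = C1 * V1 / V2
C2 = 984 * 35 / 256
C2 = 134.5312 uM

134.5312 uM


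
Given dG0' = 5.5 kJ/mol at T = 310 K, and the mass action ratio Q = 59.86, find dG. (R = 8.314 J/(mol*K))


dG = dG0' + RT * ln(Q) / 1000
dG = 5.5 + 8.314 * 310 * ln(59.86) / 1000
dG = 16.0465 kJ/mol

16.0465 kJ/mol


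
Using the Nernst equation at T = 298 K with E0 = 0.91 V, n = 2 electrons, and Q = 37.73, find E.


E = E0 - (RT/nF) * ln(Q)
E = 0.91 - (8.314 * 298 / (2 * 96485)) * ln(37.73)
E = 0.8634 V

0.8634 V


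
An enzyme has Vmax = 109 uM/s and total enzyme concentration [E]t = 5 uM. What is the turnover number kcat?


kcat = Vmax / [E]t
kcat = 109 / 5
kcat = 21.8 s^-1

21.8 s^-1


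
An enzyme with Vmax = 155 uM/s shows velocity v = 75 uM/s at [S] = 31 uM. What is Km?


Km = [S] * (Vmax - v) / v
Km = 31 * (155 - 75) / 75
Km = 33.0667 uM

33.0667 uM


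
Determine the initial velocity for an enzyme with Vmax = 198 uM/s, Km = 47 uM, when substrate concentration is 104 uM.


v = Vmax * [S] / (Km + [S])
v = 198 * 104 / (47 + 104)
v = 136.3709 uM/s

136.3709 uM/s


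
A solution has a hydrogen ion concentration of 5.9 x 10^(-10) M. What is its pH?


pH = -log10([H+])
pH = -log10(5.9 x 10^(-10))
pH = 9.2291

9.2291


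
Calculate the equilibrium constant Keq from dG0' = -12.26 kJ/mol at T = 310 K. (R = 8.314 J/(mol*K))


Keq = exp(-dG0 * 1000 / (R * T))
Keq = exp(-(-12.26) * 1000 / (8.314 * 310))
Keq = 116.3779

116.3779


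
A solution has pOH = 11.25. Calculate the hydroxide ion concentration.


[OH-] = 10^(-pOH)
[OH-] = 10^(-11.25)
[OH-] = 5.623e-12 M

5.623e-12 M


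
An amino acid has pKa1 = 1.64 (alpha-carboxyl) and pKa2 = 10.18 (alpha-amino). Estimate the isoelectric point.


pI = (pKa1 + pKa2) / 2
pI = (1.64 + 10.18) / 2
pI = 5.91

5.91


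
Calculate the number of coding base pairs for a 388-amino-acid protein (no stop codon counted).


Each amino acid = 1 codon = 3 bp
bp = 388 * 3 = 1164 bp

1164 bp


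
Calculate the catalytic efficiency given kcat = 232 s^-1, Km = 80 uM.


Catalytic efficiency = kcat / Km
= 232 / 80
= 2.9 uM^-1*s^-1

2.9 uM^-1*s^-1


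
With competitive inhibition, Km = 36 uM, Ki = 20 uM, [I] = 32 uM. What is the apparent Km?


Km_app = Km * (1 + [I]/Ki)
Km_app = 36 * (1 + 32/20)
Km_app = 93.6 uM

93.6 uM


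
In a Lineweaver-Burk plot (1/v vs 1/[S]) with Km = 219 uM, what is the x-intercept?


x-intercept = -1/Km
= -1/219
= -0.0046 1/uM

-0.0046 1/uM


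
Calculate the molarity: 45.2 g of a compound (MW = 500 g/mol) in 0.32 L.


C = (mass / MW) / volume
C = (45.2 / 500) / 0.32
C = 0.2825 M

0.2825 M


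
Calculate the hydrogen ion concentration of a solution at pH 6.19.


[H+] = 10^(-pH)
[H+] = 10^(-6.19)
[H+] = 6.457e-07 M

6.457e-07 M


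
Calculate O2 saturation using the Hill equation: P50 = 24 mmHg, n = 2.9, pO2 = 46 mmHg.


Y = pO2^n / (P50^n + pO2^n)
Y = 46^2.9 / (24^2.9 + 46^2.9)
Y = 86.84%

86.84%
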